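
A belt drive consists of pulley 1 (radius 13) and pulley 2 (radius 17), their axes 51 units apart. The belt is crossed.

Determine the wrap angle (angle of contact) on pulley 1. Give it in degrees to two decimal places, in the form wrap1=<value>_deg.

wrap1=252.06_deg

crossed belt: β = asin((r1+r2)/C) = asin(30/51) = 36.0319°
wrap1 = wrap2 = π + 2β = 252.0638°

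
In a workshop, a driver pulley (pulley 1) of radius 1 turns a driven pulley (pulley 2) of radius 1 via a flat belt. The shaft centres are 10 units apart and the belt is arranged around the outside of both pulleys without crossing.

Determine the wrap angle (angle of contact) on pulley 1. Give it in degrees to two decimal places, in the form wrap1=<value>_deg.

wrap1=180.00_deg

open belt: β = asin((r2−r1)/C) = asin(0/10) = 0.0000°
wrap1 = π − 2β = 180.0000°
wrap2 = π + 2β = 180.0000°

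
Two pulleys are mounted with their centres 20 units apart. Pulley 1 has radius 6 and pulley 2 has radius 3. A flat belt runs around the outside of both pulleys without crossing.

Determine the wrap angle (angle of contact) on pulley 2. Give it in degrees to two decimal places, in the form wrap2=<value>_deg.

wrap2=162.75_deg

open belt: β = asin((r2−r1)/C) = asin(-3/20) = -8.6269°
wrap1 = π − 2β = 197.2539°
wrap2 = π + 2β = 162.7461°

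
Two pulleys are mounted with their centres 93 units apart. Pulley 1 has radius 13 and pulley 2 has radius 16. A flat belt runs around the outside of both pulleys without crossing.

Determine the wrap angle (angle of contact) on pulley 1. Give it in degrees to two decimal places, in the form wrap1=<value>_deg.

wrap1=176.30_deg

open belt: β = asin((r2−r1)/C) = asin(3/93) = 1.8486°
wrap1 = π − 2β = 176.3029°
wrap2 = π + 2β = 183.6971°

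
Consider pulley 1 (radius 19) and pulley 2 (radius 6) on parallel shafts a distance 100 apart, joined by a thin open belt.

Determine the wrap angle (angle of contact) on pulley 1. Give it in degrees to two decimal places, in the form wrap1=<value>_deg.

open belt: β = asin((r2−r1)/C) = asin(-13/100) = -7.4696°
wrap1 = π − 2β = 194.9392°
wrap2 = π + 2β = 165.0608°

wrap1=194.94_deg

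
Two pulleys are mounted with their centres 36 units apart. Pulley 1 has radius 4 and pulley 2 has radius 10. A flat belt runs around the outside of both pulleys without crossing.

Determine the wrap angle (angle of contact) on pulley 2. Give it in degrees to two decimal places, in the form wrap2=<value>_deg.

open belt: β = asin((r2−r1)/C) = asin(6/36) = 9.5941°
wrap1 = π − 2β = 160.8119°
wrap2 = π + 2β = 199.1881°

wrap2=199.19_deg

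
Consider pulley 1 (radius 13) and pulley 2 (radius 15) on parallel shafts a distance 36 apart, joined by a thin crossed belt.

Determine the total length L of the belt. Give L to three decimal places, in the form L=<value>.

L=183.122

crossed belt: β = asin((r1+r2)/C) = asin(28/36) = 51.0576°
wrap1 = wrap2 = π + 2β = 282.1151°
tangent length = C·cosβ = 22.6274
L = (r1+r2)·wrap + 2·C·cosβ = 28·4.9238 + 2·22.6274 = 183.1223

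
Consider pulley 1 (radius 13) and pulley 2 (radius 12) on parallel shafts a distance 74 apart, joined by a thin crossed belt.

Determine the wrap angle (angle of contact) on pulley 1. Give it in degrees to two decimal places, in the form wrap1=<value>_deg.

crossed belt: β = asin((r1+r2)/C) = asin(25/74) = 19.7452°
wrap1 = wrap2 = π + 2β = 219.4904°

wrap1=219.49_deg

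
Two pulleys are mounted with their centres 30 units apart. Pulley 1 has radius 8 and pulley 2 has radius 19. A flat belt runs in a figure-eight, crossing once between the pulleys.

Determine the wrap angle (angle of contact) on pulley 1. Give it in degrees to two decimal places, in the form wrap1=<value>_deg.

crossed belt: β = asin((r1+r2)/C) = asin(27/30) = 64.1581°
wrap1 = wrap2 = π + 2β = 308.3161°

wrap1=308.32_deg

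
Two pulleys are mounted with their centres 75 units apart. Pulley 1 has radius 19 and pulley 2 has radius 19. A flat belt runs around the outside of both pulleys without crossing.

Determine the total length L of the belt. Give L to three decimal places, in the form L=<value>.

open belt: β = asin((r2−r1)/C) = asin(0/75) = 0.0000°
wrap1 = π − 2β = 180.0000°
wrap2 = π + 2β = 180.0000°
tangent length = C·cosβ = 75.0000
L = r1·wrap1 + r2·wrap2 + 2·C·cosβ = 19·3.1416 + 19·3.1416 + 2·75.0000 = 269.3805

L=269.381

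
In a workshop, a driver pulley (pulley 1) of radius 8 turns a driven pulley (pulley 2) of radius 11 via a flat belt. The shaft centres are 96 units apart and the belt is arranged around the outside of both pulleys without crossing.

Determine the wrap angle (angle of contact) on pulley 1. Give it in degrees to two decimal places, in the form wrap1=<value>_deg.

wrap1=176.42_deg

open belt: β = asin((r2−r1)/C) = asin(3/96) = 1.7908°
wrap1 = π − 2β = 176.4184°
wrap2 = π + 2β = 183.5816°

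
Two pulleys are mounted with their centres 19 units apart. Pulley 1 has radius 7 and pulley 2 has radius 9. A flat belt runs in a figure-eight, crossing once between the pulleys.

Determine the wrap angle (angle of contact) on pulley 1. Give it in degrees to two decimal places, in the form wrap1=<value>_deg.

wrap1=294.73_deg

crossed belt: β = asin((r1+r2)/C) = asin(16/19) = 57.3631°
wrap1 = wrap2 = π + 2β = 294.7262°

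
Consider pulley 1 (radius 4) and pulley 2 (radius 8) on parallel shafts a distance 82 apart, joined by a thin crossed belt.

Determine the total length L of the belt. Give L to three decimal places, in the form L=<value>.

crossed belt: β = asin((r1+r2)/C) = asin(12/82) = 8.4150°
wrap1 = wrap2 = π + 2β = 196.8299°
tangent length = C·cosβ = 81.1172
L = (r1+r2)·wrap + 2·C·cosβ = 12·3.4353 + 2·81.1172 = 203.4584

L=203.458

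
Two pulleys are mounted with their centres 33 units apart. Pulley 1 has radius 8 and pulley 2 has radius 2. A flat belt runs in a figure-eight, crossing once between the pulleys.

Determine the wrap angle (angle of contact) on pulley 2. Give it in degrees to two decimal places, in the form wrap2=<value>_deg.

wrap2=215.28_deg

crossed belt: β = asin((r1+r2)/C) = asin(10/33) = 17.6397°
wrap1 = wrap2 = π + 2β = 215.2794°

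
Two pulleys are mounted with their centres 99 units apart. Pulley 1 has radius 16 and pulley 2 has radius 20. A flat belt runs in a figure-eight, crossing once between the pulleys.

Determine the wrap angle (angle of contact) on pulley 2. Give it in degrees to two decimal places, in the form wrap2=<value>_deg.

crossed belt: β = asin((r1+r2)/C) = asin(36/99) = 21.3237°
wrap1 = wrap2 = π + 2β = 222.6474°

wrap2=222.65_deg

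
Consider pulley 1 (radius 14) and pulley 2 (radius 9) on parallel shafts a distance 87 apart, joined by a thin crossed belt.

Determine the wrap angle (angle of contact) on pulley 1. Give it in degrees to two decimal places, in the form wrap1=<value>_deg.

wrap1=210.66_deg

crossed belt: β = asin((r1+r2)/C) = asin(23/87) = 15.3294°
wrap1 = wrap2 = π + 2β = 210.6588°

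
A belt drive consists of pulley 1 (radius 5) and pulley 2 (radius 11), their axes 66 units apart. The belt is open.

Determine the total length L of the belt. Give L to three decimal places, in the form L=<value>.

L=182.811

open belt: β = asin((r2−r1)/C) = asin(6/66) = 5.2159°
wrap1 = π − 2β = 169.5682°
wrap2 = π + 2β = 190.4318°
tangent length = C·cosβ = 65.7267
L = r1·wrap1 + r2·wrap2 + 2·C·cosβ = 5·2.9595 + 11·3.3237 + 2·65.7267 = 182.8113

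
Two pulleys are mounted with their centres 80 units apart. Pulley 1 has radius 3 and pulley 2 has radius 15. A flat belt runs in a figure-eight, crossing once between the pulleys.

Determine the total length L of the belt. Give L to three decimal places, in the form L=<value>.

L=220.616

crossed belt: β = asin((r1+r2)/C) = asin(18/80) = 13.0029°
wrap1 = wrap2 = π + 2β = 206.0058°
tangent length = C·cosβ = 77.9487
L = (r1+r2)·wrap + 2·C·cosβ = 18·3.5955 + 2·77.9487 = 220.6160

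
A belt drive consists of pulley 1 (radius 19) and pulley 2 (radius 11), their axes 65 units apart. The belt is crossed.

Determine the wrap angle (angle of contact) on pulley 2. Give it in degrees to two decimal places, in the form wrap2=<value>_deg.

crossed belt: β = asin((r1+r2)/C) = asin(30/65) = 27.4864°
wrap1 = wrap2 = π + 2β = 234.9729°

wrap2=234.97_deg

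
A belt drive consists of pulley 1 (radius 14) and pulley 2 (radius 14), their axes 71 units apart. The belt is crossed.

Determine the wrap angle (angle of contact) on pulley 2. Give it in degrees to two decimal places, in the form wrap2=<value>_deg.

crossed belt: β = asin((r1+r2)/C) = asin(28/71) = 23.2265°
wrap1 = wrap2 = π + 2β = 226.4529°

wrap2=226.45_deg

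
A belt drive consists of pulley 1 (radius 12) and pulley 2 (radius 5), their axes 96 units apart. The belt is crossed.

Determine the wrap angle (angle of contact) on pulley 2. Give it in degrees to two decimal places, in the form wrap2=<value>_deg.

wrap2=200.40_deg

crossed belt: β = asin((r1+r2)/C) = asin(17/96) = 10.1999°
wrap1 = wrap2 = π + 2β = 200.3998°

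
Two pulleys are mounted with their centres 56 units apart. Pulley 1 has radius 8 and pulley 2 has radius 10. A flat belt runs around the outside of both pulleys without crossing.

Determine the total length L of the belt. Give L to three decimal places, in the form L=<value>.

open belt: β = asin((r2−r1)/C) = asin(2/56) = 2.0467°
wrap1 = π − 2β = 175.9066°
wrap2 = π + 2β = 184.0934°
tangent length = C·cosβ = 55.9643
L = r1·wrap1 + r2·wrap2 + 2·C·cosβ = 8·3.0701 + 10·3.2130 + 2·55.9643 = 168.6201

L=168.620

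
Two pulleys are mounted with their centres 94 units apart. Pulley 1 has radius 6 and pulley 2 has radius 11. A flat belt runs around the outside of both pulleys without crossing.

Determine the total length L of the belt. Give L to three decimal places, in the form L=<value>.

open belt: β = asin((r2−r1)/C) = asin(5/94) = 3.0491°
wrap1 = π − 2β = 173.9018°
wrap2 = π + 2β = 186.0982°
tangent length = C·cosβ = 93.8669
L = r1·wrap1 + r2·wrap2 + 2·C·cosβ = 6·3.0352 + 11·3.2480 + 2·93.8669 = 241.6731

L=241.673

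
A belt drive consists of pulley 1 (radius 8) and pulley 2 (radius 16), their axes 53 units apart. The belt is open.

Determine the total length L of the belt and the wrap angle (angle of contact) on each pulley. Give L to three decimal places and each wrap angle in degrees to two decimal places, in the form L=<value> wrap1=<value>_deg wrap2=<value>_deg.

L=182.608 wrap1=162.64_deg wrap2=197.36_deg

open belt: β = asin((r2−r1)/C) = asin(8/53) = 8.6816°
wrap1 = π − 2β = 162.6368°
wrap2 = π + 2β = 197.3632°
tangent length = C·cosβ = 52.3927
L = r1·wrap1 + r2·wrap2 + 2·C·cosβ = 8·2.8385 + 16·3.4446 + 2·52.3927 = 182.6081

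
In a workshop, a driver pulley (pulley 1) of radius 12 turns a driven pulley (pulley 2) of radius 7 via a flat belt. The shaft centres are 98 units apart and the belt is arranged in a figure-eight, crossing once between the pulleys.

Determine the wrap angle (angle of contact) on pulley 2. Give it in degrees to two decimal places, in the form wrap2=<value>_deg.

crossed belt: β = asin((r1+r2)/C) = asin(19/98) = 11.1792°
wrap1 = wrap2 = π + 2β = 202.3583°

wrap2=202.36_deg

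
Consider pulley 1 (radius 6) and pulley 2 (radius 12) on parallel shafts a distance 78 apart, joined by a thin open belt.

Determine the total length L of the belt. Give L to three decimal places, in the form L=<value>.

L=213.010

open belt: β = asin((r2−r1)/C) = asin(6/78) = 4.4117°
wrap1 = π − 2β = 171.1765°
wrap2 = π + 2β = 188.8235°
tangent length = C·cosβ = 77.7689
L = r1·wrap1 + r2·wrap2 + 2·C·cosβ = 6·2.9876 + 12·3.2956 + 2·77.7689 = 213.0104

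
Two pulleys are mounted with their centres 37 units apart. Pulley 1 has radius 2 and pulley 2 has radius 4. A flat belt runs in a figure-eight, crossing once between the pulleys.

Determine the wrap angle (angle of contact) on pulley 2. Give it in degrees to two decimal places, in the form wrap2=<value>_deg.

wrap2=198.66_deg

crossed belt: β = asin((r1+r2)/C) = asin(6/37) = 9.3324°
wrap1 = wrap2 = π + 2β = 198.6648°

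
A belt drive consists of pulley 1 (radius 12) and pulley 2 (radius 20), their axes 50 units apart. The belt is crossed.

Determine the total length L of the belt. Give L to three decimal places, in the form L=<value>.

L=221.816

crossed belt: β = asin((r1+r2)/C) = asin(32/50) = 39.7918°
wrap1 = wrap2 = π + 2β = 259.5836°
tangent length = C·cosβ = 38.4187
L = (r1+r2)·wrap + 2·C·cosβ = 32·4.5306 + 2·38.4187 = 221.8163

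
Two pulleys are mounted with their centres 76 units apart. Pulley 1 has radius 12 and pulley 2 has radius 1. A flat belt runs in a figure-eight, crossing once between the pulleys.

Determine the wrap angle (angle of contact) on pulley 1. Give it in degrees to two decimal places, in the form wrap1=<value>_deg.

wrap1=199.70_deg

crossed belt: β = asin((r1+r2)/C) = asin(13/76) = 9.8490°
wrap1 = wrap2 = π + 2β = 199.6981°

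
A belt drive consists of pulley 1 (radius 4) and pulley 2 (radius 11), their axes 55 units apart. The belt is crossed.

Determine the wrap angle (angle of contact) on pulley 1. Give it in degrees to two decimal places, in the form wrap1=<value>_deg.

crossed belt: β = asin((r1+r2)/C) = asin(15/55) = 15.8266°
wrap1 = wrap2 = π + 2β = 211.6532°

wrap1=211.65_deg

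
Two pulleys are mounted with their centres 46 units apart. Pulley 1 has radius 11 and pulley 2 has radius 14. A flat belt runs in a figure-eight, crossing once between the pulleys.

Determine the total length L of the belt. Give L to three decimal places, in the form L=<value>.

crossed belt: β = asin((r1+r2)/C) = asin(25/46) = 32.9207°
wrap1 = wrap2 = π + 2β = 245.8415°
tangent length = C·cosβ = 38.6135
L = (r1+r2)·wrap + 2·C·cosβ = 25·4.2907 + 2·38.6135 = 184.4955

L=184.496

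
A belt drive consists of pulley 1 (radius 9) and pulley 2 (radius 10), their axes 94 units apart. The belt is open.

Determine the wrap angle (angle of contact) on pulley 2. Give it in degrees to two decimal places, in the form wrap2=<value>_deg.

wrap2=181.22_deg

open belt: β = asin((r2−r1)/C) = asin(1/94) = 0.6095°
wrap1 = π − 2β = 178.7809°
wrap2 = π + 2β = 181.2191°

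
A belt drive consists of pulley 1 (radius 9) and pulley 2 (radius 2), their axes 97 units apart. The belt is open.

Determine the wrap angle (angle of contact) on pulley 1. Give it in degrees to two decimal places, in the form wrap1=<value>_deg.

open belt: β = asin((r2−r1)/C) = asin(-7/97) = -4.1383°
wrap1 = π − 2β = 188.2767°
wrap2 = π + 2β = 171.7233°

wrap1=188.28_deg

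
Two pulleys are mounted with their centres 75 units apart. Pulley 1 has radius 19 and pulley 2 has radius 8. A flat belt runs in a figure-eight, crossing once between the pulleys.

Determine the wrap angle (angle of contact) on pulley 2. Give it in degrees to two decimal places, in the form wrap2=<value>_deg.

wrap2=222.20_deg

crossed belt: β = asin((r1+r2)/C) = asin(27/75) = 21.1002°
wrap1 = wrap2 = π + 2β = 222.2004°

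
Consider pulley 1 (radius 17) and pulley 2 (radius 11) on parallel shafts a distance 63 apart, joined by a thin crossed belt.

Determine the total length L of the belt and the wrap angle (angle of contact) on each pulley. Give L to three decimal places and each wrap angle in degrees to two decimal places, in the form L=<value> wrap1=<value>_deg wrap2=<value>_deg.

crossed belt: β = asin((r1+r2)/C) = asin(28/63) = 26.3878°
wrap1 = wrap2 = π + 2β = 232.7756°
tangent length = C·cosβ = 56.4358
L = (r1+r2)·wrap + 2·C·cosβ = 28·4.0627 + 2·56.4358 = 226.6272

L=226.627 wrap1=232.78_deg wrap2=232.78_deg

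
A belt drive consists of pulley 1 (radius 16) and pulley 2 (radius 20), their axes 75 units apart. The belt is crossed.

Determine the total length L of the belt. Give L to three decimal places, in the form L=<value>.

L=280.735

crossed belt: β = asin((r1+r2)/C) = asin(36/75) = 28.6854°
wrap1 = wrap2 = π + 2β = 237.3708°
tangent length = C·cosβ = 65.7951
L = (r1+r2)·wrap + 2·C·cosβ = 36·4.1429 + 2·65.7951 = 280.7347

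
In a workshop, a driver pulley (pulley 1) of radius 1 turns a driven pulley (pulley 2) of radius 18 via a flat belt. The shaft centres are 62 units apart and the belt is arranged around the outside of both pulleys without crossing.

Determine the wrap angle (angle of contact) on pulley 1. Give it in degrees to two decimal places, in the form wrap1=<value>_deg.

open belt: β = asin((r2−r1)/C) = asin(17/62) = 15.9140°
wrap1 = π − 2β = 148.1721°
wrap2 = π + 2β = 211.8279°

wrap1=148.17_deg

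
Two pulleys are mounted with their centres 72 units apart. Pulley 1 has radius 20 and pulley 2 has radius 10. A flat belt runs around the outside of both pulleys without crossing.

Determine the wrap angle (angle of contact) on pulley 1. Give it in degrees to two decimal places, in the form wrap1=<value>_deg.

wrap1=195.97_deg

open belt: β = asin((r2−r1)/C) = asin(-10/72) = -7.9836°
wrap1 = π − 2β = 195.9671°
wrap2 = π + 2β = 164.0329°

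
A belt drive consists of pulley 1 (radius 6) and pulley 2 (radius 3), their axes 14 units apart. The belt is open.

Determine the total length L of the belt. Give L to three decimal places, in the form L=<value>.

L=56.920

open belt: β = asin((r2−r1)/C) = asin(-3/14) = -12.3736°
wrap1 = π − 2β = 204.7473°
wrap2 = π + 2β = 155.2527°
tangent length = C·cosβ = 13.6748
L = r1·wrap1 + r2·wrap2 + 2·C·cosβ = 6·3.5735 + 3·2.7097 + 2·13.6748 = 56.9197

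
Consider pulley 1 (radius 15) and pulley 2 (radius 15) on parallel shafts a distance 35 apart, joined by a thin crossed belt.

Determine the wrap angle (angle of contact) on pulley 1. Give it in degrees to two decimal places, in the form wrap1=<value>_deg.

wrap1=297.99_deg

crossed belt: β = asin((r1+r2)/C) = asin(30/35) = 58.9973°
wrap1 = wrap2 = π + 2β = 297.9946°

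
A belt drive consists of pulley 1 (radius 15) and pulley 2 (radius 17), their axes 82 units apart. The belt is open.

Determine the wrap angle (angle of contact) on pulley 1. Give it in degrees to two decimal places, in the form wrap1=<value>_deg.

wrap1=177.20_deg

open belt: β = asin((r2−r1)/C) = asin(2/82) = 1.3976°
wrap1 = π − 2β = 177.2048°
wrap2 = π + 2β = 182.7952°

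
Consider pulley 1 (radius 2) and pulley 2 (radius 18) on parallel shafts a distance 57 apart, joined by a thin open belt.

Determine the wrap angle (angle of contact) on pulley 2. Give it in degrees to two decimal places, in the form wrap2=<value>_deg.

wrap2=212.60_deg

open belt: β = asin((r2−r1)/C) = asin(16/57) = 16.3021°
wrap1 = π − 2β = 147.3958°
wrap2 = π + 2β = 212.6042°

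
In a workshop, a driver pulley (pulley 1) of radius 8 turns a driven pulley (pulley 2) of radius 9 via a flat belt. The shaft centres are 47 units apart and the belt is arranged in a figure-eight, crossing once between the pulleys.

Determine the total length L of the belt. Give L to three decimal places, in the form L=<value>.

L=153.626

crossed belt: β = asin((r1+r2)/C) = asin(17/47) = 21.2048°
wrap1 = wrap2 = π + 2β = 222.4095°
tangent length = C·cosβ = 43.8178
L = (r1+r2)·wrap + 2·C·cosβ = 17·3.8818 + 2·43.8178 = 153.6258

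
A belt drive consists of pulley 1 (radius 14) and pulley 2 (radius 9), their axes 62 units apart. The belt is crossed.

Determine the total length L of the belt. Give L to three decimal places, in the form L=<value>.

L=204.891

crossed belt: β = asin((r1+r2)/C) = asin(23/62) = 21.7753°
wrap1 = wrap2 = π + 2β = 223.5506°
tangent length = C·cosβ = 57.5760
L = (r1+r2)·wrap + 2·C·cosβ = 23·3.9017 + 2·57.5760 = 204.8910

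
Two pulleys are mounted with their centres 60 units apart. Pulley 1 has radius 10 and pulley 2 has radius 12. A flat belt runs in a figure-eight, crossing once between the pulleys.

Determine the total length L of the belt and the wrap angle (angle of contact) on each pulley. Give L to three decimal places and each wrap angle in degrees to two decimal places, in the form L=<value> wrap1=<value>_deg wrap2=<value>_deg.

L=197.276 wrap1=223.02_deg wrap2=223.02_deg

crossed belt: β = asin((r1+r2)/C) = asin(22/60) = 21.5102°
wrap1 = wrap2 = π + 2β = 223.0204°
tangent length = C·cosβ = 55.8211
L = (r1+r2)·wrap + 2·C·cosβ = 22·3.8924 + 2·55.8211 = 197.2760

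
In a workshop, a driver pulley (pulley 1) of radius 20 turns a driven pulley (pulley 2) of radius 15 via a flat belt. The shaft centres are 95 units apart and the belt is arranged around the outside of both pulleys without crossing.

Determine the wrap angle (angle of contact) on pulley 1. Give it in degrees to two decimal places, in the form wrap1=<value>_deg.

wrap1=186.03_deg

open belt: β = asin((r2−r1)/C) = asin(-5/95) = -3.0170°
wrap1 = π − 2β = 186.0339°
wrap2 = π + 2β = 173.9661°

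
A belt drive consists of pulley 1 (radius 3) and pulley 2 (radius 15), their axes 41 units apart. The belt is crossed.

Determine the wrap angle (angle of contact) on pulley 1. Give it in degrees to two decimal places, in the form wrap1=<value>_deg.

wrap1=232.08_deg

crossed belt: β = asin((r1+r2)/C) = asin(18/41) = 26.0416°
wrap1 = wrap2 = π + 2β = 232.0833°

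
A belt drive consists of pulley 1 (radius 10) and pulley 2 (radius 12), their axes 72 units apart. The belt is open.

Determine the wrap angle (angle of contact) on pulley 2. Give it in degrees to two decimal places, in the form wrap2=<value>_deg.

open belt: β = asin((r2−r1)/C) = asin(2/72) = 1.5918°
wrap1 = π − 2β = 176.8165°
wrap2 = π + 2β = 183.1835°

wrap2=183.18_deg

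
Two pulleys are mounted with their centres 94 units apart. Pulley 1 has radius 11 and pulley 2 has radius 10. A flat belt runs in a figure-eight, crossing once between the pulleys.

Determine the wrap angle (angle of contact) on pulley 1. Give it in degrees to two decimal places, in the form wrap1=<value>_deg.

crossed belt: β = asin((r1+r2)/C) = asin(21/94) = 12.9091°
wrap1 = wrap2 = π + 2β = 205.8181°

wrap1=205.82_deg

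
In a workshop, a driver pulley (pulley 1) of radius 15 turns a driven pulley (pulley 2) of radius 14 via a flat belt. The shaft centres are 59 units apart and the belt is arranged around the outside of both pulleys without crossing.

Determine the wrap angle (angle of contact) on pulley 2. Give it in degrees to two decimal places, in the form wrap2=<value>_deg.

open belt: β = asin((r2−r1)/C) = asin(-1/59) = -0.9712°
wrap1 = π − 2β = 181.9423°
wrap2 = π + 2β = 178.0577°

wrap2=178.06_deg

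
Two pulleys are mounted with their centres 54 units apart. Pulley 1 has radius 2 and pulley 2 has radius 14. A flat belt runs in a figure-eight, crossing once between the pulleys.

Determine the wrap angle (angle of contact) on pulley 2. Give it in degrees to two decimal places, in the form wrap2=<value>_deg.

crossed belt: β = asin((r1+r2)/C) = asin(16/54) = 17.2353°
wrap1 = wrap2 = π + 2β = 214.4706°

wrap2=214.47_deg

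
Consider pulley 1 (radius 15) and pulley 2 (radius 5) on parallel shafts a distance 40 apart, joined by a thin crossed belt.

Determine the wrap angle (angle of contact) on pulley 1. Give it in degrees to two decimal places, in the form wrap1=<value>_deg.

crossed belt: β = asin((r1+r2)/C) = asin(20/40) = 30.0000°
wrap1 = wrap2 = π + 2β = 240.0000°

wrap1=240.00_deg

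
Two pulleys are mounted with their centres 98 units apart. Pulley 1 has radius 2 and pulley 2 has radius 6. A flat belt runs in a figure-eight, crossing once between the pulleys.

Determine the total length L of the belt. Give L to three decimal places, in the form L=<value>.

crossed belt: β = asin((r1+r2)/C) = asin(8/98) = 4.6824°
wrap1 = wrap2 = π + 2β = 189.3648°
tangent length = C·cosβ = 97.6729
L = (r1+r2)·wrap + 2·C·cosβ = 8·3.3050 + 2·97.6729 = 221.7862

L=221.786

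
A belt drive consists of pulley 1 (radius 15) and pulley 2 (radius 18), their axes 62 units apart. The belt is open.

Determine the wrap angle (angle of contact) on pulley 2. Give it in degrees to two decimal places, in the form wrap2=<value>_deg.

wrap2=185.55_deg

open belt: β = asin((r2−r1)/C) = asin(3/62) = 2.7735°
wrap1 = π − 2β = 174.4531°
wrap2 = π + 2β = 185.5469°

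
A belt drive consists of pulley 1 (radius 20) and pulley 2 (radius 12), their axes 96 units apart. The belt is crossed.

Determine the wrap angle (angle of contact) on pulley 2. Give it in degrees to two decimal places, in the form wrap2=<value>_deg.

crossed belt: β = asin((r1+r2)/C) = asin(32/96) = 19.4712°
wrap1 = wrap2 = π + 2β = 218.9424°

wrap2=218.94_deg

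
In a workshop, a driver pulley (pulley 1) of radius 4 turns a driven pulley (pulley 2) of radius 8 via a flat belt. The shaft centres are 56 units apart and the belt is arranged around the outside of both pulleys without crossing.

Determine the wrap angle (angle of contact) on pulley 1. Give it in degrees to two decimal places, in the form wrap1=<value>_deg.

wrap1=171.81_deg

open belt: β = asin((r2−r1)/C) = asin(4/56) = 4.0960°
wrap1 = π − 2β = 171.8079°
wrap2 = π + 2β = 188.1921°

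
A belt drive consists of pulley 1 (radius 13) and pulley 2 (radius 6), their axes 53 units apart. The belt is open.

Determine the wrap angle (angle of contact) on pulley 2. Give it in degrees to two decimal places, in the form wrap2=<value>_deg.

wrap2=164.82_deg

open belt: β = asin((r2−r1)/C) = asin(-7/53) = -7.5895°
wrap1 = π − 2β = 195.1791°
wrap2 = π + 2β = 164.8209°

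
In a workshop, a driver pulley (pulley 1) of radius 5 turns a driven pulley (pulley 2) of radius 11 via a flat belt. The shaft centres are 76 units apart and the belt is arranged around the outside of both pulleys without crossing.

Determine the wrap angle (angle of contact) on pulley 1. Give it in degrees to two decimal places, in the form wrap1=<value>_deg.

wrap1=170.94_deg

open belt: β = asin((r2−r1)/C) = asin(6/76) = 4.5281°
wrap1 = π − 2β = 170.9439°
wrap2 = π + 2β = 189.0561°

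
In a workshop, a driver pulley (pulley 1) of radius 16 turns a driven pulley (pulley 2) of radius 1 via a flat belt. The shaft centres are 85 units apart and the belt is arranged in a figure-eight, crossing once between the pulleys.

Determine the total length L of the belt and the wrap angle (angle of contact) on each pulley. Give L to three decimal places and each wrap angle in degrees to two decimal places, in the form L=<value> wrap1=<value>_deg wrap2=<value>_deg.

crossed belt: β = asin((r1+r2)/C) = asin(17/85) = 11.5370°
wrap1 = wrap2 = π + 2β = 203.0739°
tangent length = C·cosβ = 83.2827
L = (r1+r2)·wrap + 2·C·cosβ = 17·3.5443 + 2·83.2827 = 226.8185

L=226.819 wrap1=203.07_deg wrap2=203.07_deg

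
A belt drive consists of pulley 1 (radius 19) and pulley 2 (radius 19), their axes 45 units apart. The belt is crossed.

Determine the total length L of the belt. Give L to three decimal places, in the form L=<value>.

crossed belt: β = asin((r1+r2)/C) = asin(38/45) = 57.6125°
wrap1 = wrap2 = π + 2β = 295.2249°
tangent length = C·cosβ = 24.1039
L = (r1+r2)·wrap + 2·C·cosβ = 38·5.1526 + 2·24.1039 = 244.0085

L=244.008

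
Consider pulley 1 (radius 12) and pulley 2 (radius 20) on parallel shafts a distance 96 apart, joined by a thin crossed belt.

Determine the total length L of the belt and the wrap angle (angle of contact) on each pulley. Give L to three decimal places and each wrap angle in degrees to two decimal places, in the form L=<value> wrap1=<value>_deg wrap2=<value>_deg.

L=303.300 wrap1=218.94_deg wrap2=218.94_deg

crossed belt: β = asin((r1+r2)/C) = asin(32/96) = 19.4712°
wrap1 = wrap2 = π + 2β = 218.9424°
tangent length = C·cosβ = 90.5097
L = (r1+r2)·wrap + 2·C·cosβ = 32·3.8213 + 2·90.5097 = 303.2999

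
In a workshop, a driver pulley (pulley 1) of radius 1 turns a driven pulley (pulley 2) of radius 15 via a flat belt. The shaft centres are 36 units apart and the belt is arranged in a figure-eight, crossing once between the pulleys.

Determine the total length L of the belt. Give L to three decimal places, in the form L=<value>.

crossed belt: β = asin((r1+r2)/C) = asin(16/36) = 26.3878°
wrap1 = wrap2 = π + 2β = 232.7756°
tangent length = C·cosβ = 32.2490
L = (r1+r2)·wrap + 2·C·cosβ = 16·4.0627 + 2·32.2490 = 129.5013

L=129.501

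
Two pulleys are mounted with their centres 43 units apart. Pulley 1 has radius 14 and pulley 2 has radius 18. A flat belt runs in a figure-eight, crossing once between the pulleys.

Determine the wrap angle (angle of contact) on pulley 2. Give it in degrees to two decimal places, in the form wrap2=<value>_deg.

wrap2=276.18_deg

crossed belt: β = asin((r1+r2)/C) = asin(32/43) = 48.0892°
wrap1 = wrap2 = π + 2β = 276.1785°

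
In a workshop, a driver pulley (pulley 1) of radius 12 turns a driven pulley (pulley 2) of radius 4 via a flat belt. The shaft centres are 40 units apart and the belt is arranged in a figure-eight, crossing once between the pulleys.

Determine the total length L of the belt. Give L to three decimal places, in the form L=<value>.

L=136.755

crossed belt: β = asin((r1+r2)/C) = asin(16/40) = 23.5782°
wrap1 = wrap2 = π + 2β = 227.1564°
tangent length = C·cosβ = 36.6606
L = (r1+r2)·wrap + 2·C·cosβ = 16·3.9646 + 2·36.6606 = 136.7552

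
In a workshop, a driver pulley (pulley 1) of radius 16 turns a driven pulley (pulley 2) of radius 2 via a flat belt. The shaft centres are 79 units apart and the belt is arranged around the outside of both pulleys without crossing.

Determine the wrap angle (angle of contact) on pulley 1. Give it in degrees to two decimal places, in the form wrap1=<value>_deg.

open belt: β = asin((r2−r1)/C) = asin(-14/79) = -10.2076°
wrap1 = π − 2β = 200.4152°
wrap2 = π + 2β = 159.5848°

wrap1=200.42_deg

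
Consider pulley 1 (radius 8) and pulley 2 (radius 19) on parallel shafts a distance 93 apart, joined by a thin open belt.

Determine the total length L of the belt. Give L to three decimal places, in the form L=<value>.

open belt: β = asin((r2−r1)/C) = asin(11/93) = 6.7928°
wrap1 = π − 2β = 166.4144°
wrap2 = π + 2β = 193.5856°
tangent length = C·cosβ = 92.3472
L = r1·wrap1 + r2·wrap2 + 2·C·cosβ = 8·2.9045 + 19·3.3787 + 2·92.3472 = 272.1256

L=272.126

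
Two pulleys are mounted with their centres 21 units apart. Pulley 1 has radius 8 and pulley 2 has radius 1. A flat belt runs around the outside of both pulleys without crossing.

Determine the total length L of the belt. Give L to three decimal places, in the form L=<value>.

open belt: β = asin((r2−r1)/C) = asin(-7/21) = -19.4712°
wrap1 = π − 2β = 218.9424°
wrap2 = π + 2β = 141.0576°
tangent length = C·cosβ = 19.7990
L = r1·wrap1 + r2·wrap2 + 2·C·cosβ = 8·3.8213 + 1·2.4619 + 2·19.7990 = 72.6300

L=72.630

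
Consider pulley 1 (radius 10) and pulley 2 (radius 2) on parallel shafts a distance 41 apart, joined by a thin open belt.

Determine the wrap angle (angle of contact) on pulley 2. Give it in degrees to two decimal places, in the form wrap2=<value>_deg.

wrap2=157.50_deg

open belt: β = asin((r2−r1)/C) = asin(-8/41) = -11.2518°
wrap1 = π − 2β = 202.5037°
wrap2 = π + 2β = 157.4963°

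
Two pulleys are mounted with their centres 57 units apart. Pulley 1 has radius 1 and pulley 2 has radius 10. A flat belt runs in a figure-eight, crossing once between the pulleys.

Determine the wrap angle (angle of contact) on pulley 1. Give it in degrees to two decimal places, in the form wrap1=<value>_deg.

wrap1=202.25_deg

crossed belt: β = asin((r1+r2)/C) = asin(11/57) = 11.1269°
wrap1 = wrap2 = π + 2β = 202.2538°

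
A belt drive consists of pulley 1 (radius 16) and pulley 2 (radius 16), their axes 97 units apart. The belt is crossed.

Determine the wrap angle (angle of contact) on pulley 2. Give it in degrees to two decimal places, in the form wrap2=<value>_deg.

crossed belt: β = asin((r1+r2)/C) = asin(32/97) = 19.2625°
wrap1 = wrap2 = π + 2β = 218.5250°

wrap2=218.53_deg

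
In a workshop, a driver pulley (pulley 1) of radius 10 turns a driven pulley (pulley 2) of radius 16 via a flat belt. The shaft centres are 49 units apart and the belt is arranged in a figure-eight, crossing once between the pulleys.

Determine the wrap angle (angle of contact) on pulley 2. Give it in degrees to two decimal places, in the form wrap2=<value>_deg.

wrap2=244.09_deg

crossed belt: β = asin((r1+r2)/C) = asin(26/49) = 32.0468°
wrap1 = wrap2 = π + 2β = 244.0937°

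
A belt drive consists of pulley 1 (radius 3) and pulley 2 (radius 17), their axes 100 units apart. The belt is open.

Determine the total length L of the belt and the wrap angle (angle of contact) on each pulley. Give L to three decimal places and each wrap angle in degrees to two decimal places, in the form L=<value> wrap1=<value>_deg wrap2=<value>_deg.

open belt: β = asin((r2−r1)/C) = asin(14/100) = 8.0478°
wrap1 = π − 2β = 163.9043°
wrap2 = π + 2β = 196.0957°
tangent length = C·cosβ = 99.0152
L = r1·wrap1 + r2·wrap2 + 2·C·cosβ = 3·2.8607 + 17·3.4225 + 2·99.0152 = 264.7951

L=264.795 wrap1=163.90_deg wrap2=196.10_deg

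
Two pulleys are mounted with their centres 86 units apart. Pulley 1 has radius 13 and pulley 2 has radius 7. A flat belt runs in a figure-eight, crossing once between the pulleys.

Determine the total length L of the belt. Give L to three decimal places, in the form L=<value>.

crossed belt: β = asin((r1+r2)/C) = asin(20/86) = 13.4477°
wrap1 = wrap2 = π + 2β = 206.8955°
tangent length = C·cosβ = 83.6421
L = (r1+r2)·wrap + 2·C·cosβ = 20·3.6110 + 2·83.6421 = 239.5043

L=239.504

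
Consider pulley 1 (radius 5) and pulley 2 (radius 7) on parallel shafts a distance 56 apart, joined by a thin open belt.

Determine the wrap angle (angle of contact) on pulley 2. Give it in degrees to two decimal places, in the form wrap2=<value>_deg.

wrap2=184.09_deg

open belt: β = asin((r2−r1)/C) = asin(2/56) = 2.0467°
wrap1 = π − 2β = 175.9066°
wrap2 = π + 2β = 184.0934°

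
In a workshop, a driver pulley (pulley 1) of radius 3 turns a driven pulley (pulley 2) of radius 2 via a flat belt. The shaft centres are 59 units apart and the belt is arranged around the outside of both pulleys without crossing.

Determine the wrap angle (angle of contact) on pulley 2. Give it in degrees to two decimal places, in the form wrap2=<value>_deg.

open belt: β = asin((r2−r1)/C) = asin(-1/59) = -0.9712°
wrap1 = π − 2β = 181.9423°
wrap2 = π + 2β = 178.0577°

wrap2=178.06_deg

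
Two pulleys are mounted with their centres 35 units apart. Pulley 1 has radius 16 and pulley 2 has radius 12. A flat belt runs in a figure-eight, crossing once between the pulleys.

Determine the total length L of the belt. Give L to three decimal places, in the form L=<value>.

L=181.893

crossed belt: β = asin((r1+r2)/C) = asin(28/35) = 53.1301°
wrap1 = wrap2 = π + 2β = 286.2602°
tangent length = C·cosβ = 21.0000
L = (r1+r2)·wrap + 2·C·cosβ = 28·4.9962 + 2·21.0000 = 181.8931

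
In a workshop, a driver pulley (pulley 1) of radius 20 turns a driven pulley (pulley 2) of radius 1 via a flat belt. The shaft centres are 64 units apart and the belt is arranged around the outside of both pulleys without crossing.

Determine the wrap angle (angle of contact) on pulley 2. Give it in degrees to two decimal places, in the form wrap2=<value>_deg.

wrap2=145.46_deg

open belt: β = asin((r2−r1)/C) = asin(-19/64) = -17.2700°
wrap1 = π − 2β = 214.5400°
wrap2 = π + 2β = 145.4600°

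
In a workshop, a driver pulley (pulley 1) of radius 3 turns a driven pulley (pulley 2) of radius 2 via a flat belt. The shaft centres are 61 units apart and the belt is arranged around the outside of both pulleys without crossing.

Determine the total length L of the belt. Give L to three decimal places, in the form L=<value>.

L=137.724

open belt: β = asin((r2−r1)/C) = asin(-1/61) = -0.9393°
wrap1 = π − 2β = 181.8786°
wrap2 = π + 2β = 178.1214°
tangent length = C·cosβ = 60.9918
L = r1·wrap1 + r2·wrap2 + 2·C·cosβ = 3·3.1744 + 2·3.1088 + 2·60.9918 = 137.7244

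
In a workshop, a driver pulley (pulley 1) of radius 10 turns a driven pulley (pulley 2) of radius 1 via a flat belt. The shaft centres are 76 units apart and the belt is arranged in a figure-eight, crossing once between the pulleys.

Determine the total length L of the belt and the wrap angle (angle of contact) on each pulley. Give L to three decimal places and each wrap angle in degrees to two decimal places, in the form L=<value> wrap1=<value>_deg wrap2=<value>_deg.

L=188.152 wrap1=196.64_deg wrap2=196.64_deg

crossed belt: β = asin((r1+r2)/C) = asin(11/76) = 8.3220°
wrap1 = wrap2 = π + 2β = 196.6441°
tangent length = C·cosβ = 75.1997
L = (r1+r2)·wrap + 2·C·cosβ = 11·3.4321 + 2·75.1997 = 188.1524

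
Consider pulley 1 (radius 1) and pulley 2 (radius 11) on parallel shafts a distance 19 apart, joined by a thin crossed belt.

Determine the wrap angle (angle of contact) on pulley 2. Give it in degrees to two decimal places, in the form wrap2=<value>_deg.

wrap2=258.33_deg

crossed belt: β = asin((r1+r2)/C) = asin(12/19) = 39.1667°
wrap1 = wrap2 = π + 2β = 258.3334°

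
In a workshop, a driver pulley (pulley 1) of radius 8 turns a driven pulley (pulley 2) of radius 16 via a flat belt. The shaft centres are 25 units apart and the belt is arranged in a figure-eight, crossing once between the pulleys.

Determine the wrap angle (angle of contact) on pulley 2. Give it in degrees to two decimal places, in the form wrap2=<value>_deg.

crossed belt: β = asin((r1+r2)/C) = asin(24/25) = 73.7398°
wrap1 = wrap2 = π + 2β = 327.4796°

wrap2=327.48_deg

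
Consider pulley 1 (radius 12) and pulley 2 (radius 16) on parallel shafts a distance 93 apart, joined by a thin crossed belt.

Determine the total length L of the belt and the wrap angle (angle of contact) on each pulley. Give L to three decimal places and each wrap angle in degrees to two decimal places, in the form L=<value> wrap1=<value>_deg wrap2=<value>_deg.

crossed belt: β = asin((r1+r2)/C) = asin(28/93) = 17.5222°
wrap1 = wrap2 = π + 2β = 215.0444°
tangent length = C·cosβ = 88.6848
L = (r1+r2)·wrap + 2·C·cosβ = 28·3.7532 + 2·88.6848 = 282.4602

L=282.460 wrap1=215.04_deg wrap2=215.04_deg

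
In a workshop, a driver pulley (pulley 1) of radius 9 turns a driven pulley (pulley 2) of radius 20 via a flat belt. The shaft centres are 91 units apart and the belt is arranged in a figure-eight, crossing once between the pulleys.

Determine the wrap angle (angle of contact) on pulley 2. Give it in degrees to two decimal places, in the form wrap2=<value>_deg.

wrap2=217.17_deg

crossed belt: β = asin((r1+r2)/C) = asin(29/91) = 18.5832°
wrap1 = wrap2 = π + 2β = 217.1664°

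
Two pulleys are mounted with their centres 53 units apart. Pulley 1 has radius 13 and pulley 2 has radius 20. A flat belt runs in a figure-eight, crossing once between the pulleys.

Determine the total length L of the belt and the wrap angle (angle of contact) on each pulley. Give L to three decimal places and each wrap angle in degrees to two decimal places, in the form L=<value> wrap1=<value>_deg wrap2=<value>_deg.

L=230.978 wrap1=257.02_deg wrap2=257.02_deg

crossed belt: β = asin((r1+r2)/C) = asin(33/53) = 38.5093°
wrap1 = wrap2 = π + 2β = 257.0186°
tangent length = C·cosβ = 41.4729
L = (r1+r2)·wrap + 2·C·cosβ = 33·4.4858 + 2·41.4729 = 230.9778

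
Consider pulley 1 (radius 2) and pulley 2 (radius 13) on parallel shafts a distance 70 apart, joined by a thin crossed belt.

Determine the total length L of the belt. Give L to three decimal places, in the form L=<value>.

L=190.351

crossed belt: β = asin((r1+r2)/C) = asin(15/70) = 12.3736°
wrap1 = wrap2 = π + 2β = 204.7473°
tangent length = C·cosβ = 68.3740
L = (r1+r2)·wrap + 2·C·cosβ = 15·3.5735 + 2·68.3740 = 190.3506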